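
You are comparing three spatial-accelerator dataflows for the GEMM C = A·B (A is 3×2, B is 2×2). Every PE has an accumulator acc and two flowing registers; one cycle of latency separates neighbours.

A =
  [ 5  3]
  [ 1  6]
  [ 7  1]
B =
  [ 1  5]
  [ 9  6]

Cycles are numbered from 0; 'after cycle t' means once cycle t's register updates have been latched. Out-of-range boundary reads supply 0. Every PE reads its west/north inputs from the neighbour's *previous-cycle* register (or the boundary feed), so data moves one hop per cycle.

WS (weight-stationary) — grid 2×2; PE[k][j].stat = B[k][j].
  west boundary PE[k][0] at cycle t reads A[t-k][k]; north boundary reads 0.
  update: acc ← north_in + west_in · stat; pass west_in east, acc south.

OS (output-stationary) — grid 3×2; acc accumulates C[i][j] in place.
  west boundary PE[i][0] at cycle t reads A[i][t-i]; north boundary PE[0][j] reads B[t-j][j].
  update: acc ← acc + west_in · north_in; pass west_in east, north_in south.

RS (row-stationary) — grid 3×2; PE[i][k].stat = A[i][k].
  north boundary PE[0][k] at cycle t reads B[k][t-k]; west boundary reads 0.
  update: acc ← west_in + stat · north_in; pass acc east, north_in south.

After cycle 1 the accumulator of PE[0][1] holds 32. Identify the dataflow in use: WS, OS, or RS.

dataflow = RS

WS (2×2 grid), PE[0][1]:
  [0] (0,1) acc=0 (h:0 v:0)
  [1] (0,1) acc=25 (h:5 v:25)
OS (3×2 grid), PE[0][1]:
  [0] (0,1) acc=0 (h:0 v:0)
  [1] (0,1) acc=25 (h:5 v:5)
RS (3×2 grid), PE[0][1]:
  [0] (0,1) acc=0 (h:0 v:0)
  [1] (0,1) acc=32 (h:32 v:9)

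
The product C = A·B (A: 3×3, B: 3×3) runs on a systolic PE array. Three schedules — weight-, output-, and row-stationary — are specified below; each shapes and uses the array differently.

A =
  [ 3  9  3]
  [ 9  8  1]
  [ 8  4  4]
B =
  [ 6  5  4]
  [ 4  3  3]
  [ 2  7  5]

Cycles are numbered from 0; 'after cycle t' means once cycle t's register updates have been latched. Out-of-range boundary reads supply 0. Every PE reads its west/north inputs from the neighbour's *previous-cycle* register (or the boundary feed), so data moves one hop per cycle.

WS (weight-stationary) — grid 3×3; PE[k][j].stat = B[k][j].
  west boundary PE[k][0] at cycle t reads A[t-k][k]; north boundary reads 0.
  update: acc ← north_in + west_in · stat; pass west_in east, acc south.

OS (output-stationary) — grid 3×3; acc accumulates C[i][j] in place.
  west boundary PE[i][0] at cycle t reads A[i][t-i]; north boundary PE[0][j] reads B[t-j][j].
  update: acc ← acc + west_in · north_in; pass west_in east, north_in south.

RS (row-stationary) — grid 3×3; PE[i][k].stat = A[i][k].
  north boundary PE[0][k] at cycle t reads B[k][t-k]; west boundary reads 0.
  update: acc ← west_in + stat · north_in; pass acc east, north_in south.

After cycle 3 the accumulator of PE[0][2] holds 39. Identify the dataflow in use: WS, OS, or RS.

dataflow = OS

WS [3×3] PE[0][2] across cycles:
  @0  [0,2]  acc 0  |  →0  ↓0
  @1  [0,2]  acc 0  |  →0  ↓0
  @2  [0,2]  acc 12  |  →3  ↓12
  @3  [0,2]  acc 36  |  →9  ↓36
OS [3×3] PE[0][2] across cycles:
  @0  [0,2]  acc 0  |  →0  ↓0
  @1  [0,2]  acc 0  |  →0  ↓0
  @2  [0,2]  acc 12  |  →3  ↓4
  @3  [0,2]  acc 39  |  →9  ↓3
RS [3×3] PE[0][2] across cycles:
  @0  [0,2]  acc 0  |  →0  ↓0
  @1  [0,2]  acc 0  |  →0  ↓0
  @2  [0,2]  acc 60  |  →60  ↓2
  @3  [0,2]  acc 63  |  →63  ↓7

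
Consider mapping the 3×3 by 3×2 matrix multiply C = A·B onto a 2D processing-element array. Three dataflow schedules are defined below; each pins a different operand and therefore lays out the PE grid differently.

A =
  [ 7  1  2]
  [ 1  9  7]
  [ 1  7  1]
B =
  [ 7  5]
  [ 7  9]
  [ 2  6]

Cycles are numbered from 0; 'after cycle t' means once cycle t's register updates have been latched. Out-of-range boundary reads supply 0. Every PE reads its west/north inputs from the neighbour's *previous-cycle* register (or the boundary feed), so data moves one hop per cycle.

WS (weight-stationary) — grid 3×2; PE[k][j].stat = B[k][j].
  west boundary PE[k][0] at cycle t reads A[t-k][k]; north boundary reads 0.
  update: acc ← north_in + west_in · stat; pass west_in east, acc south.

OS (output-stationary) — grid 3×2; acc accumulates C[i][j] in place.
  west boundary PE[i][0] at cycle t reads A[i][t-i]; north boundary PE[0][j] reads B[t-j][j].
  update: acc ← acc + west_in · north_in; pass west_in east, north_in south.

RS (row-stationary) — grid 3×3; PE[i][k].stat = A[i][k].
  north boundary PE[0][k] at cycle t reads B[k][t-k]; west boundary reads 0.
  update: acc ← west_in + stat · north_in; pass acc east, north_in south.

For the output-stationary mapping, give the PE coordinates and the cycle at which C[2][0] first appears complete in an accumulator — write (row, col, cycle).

(row, col, cycle) = (2, 0, 4)

Under OS, C[2][0] lands at PE[2][0]:
  after 0 — PE[2][0] acc=0, pass-E 0, pass-S 0
  after 1 — PE[2][0] acc=0, pass-E 0, pass-S 0
  after 2 — PE[2][0] acc=7, pass-E 1, pass-S 7
  after 3 — PE[2][0] acc=56, pass-E 7, pass-S 7
  after 4 — PE[2][0] acc=58, pass-E 1, pass-S 2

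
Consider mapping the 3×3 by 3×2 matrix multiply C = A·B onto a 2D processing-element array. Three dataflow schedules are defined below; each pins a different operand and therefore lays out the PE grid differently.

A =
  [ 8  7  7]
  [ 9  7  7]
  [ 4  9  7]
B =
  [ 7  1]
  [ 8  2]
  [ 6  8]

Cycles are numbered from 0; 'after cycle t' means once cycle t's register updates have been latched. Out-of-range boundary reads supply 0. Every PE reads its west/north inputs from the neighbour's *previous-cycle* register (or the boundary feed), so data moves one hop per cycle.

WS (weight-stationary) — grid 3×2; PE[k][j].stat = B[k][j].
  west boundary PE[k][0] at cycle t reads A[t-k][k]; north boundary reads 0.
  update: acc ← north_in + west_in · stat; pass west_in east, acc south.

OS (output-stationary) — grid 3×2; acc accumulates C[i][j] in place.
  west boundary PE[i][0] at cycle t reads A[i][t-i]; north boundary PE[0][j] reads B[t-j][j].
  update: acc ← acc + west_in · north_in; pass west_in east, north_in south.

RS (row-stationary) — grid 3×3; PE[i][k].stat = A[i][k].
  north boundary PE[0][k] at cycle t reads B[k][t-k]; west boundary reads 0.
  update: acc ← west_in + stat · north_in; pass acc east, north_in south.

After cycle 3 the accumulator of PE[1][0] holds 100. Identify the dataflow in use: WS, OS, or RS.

dataflow = WS

WS [3×2] PE[1][0] across cycles:
  @0  [1,0]  acc 0  |  →0  ↓0
  @1  [1,0]  acc 112  |  →7  ↓112
  @2  [1,0]  acc 119  |  →7  ↓119
  @3  [1,0]  acc 100  |  →9  ↓100
OS [3×2] PE[1][0] across cycles:
  @0  [1,0]  acc 0  |  →0  ↓0
  @1  [1,0]  acc 63  |  →9  ↓7
  @2  [1,0]  acc 119  |  →7  ↓8
  @3  [1,0]  acc 161  |  →7  ↓6
RS [3×3] PE[1][0] across cycles:
  @0  [1,0]  acc 0  |  →0  ↓0
  @1  [1,0]  acc 63  |  →63  ↓7
  @2  [1,0]  acc 9  |  →9  ↓1
  @3  [1,0]  acc 0  |  →0  ↓0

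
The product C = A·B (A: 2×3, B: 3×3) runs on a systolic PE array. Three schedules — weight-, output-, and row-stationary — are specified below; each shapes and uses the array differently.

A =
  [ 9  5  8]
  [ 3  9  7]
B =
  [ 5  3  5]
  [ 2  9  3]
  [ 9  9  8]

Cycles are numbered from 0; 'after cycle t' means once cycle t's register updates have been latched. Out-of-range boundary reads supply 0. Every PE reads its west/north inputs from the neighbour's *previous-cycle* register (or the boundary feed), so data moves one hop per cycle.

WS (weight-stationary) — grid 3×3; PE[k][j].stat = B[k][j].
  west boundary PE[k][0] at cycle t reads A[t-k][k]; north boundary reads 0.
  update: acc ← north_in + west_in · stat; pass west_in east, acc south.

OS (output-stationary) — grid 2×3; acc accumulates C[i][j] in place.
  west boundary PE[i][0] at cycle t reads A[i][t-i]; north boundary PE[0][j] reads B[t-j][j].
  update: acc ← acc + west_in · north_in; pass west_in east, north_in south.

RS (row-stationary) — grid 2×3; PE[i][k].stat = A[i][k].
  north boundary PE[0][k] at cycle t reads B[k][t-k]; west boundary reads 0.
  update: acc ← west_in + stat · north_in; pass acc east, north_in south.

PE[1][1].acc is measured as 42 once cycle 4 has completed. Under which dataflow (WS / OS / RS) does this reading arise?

dataflow = RS

— WS: 3×3; PE[1][1] trace:
  [0] (1,1) acc=0 (h:0 v:0)
  [1] (1,1) acc=0 (h:0 v:0)
  [2] (1,1) acc=72 (h:5 v:72)
  [3] (1,1) acc=90 (h:9 v:90)
  [4] (1,1) acc=0 (h:0 v:0)
— OS: 2×3; PE[1][1] trace:
  [0] (1,1) acc=0 (h:0 v:0)
  [1] (1,1) acc=0 (h:0 v:0)
  [2] (1,1) acc=9 (h:3 v:3)
  [3] (1,1) acc=90 (h:9 v:9)
  [4] (1,1) acc=153 (h:7 v:9)
— RS: 2×3; PE[1][1] trace:
  [0] (1,1) acc=0 (h:0 v:0)
  [1] (1,1) acc=0 (h:0 v:0)
  [2] (1,1) acc=33 (h:33 v:2)
  [3] (1,1) acc=90 (h:90 v:9)
  [4] (1,1) acc=42 (h:42 v:3)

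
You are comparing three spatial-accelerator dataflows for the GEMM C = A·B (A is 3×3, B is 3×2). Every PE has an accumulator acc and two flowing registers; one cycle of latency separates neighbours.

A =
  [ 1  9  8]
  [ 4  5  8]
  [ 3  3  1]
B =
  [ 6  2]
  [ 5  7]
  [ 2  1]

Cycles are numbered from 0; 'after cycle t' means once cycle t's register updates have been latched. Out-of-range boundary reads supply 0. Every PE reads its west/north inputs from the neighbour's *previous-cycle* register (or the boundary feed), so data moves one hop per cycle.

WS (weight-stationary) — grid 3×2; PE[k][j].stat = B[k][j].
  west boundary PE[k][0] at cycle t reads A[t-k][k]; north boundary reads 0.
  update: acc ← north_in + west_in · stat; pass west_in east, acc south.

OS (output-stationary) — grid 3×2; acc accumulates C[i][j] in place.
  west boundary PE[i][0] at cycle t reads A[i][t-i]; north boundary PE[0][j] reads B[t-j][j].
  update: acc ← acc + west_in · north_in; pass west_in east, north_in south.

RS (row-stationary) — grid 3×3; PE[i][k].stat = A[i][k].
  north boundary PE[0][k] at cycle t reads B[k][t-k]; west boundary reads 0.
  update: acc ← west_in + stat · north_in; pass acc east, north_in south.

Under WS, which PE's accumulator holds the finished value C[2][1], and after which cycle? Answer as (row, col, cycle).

(row, col, cycle) = (2, 1, 5)

WS: C[2][1] accumulates in PE[2][1]:
  t=0 PE[2][1]: acc=0 h=0 v=0
  t=1 PE[2][1]: acc=0 h=0 v=0
  t=2 PE[2][1]: acc=0 h=0 v=0
  t=3 PE[2][1]: acc=73 h=8 v=73
  t=4 PE[2][1]: acc=51 h=8 v=51
  t=5 PE[2][1]: acc=28 h=1 v=28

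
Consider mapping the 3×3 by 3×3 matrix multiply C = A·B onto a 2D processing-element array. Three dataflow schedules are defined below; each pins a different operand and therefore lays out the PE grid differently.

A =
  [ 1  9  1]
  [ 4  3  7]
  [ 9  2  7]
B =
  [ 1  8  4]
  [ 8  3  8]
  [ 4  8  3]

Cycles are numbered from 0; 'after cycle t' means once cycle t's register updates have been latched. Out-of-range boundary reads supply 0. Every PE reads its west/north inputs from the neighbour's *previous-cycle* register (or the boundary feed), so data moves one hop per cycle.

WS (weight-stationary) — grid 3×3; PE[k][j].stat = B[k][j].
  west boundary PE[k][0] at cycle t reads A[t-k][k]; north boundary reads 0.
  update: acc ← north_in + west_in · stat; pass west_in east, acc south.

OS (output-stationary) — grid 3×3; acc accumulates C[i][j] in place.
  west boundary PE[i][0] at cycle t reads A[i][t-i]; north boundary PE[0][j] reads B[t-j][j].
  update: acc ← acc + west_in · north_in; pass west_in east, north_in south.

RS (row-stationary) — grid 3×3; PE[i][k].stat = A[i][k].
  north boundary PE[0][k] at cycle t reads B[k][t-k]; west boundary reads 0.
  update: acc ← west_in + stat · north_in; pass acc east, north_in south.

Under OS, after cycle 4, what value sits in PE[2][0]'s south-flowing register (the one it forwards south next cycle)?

register = 4

OS (3×3). Following PE[2][0] plus its west/north inputs:
  step 0 · PE1,0: acc=0; fwd→0 fwd↓0
  step 0 · PE2,0: acc=0; fwd→0 fwd↓0
  step 1 · PE1,0: acc=4; fwd→4 fwd↓1
  step 1 · PE2,0: acc=0; fwd→0 fwd↓0
  step 2 · PE1,0: acc=28; fwd→3 fwd↓8
  step 2 · PE2,0: acc=9; fwd→9 fwd↓1
  step 3 · PE1,0: acc=56; fwd→7 fwd↓4
  step 3 · PE2,0: acc=25; fwd→2 fwd↓8
  step 4 · PE1,0: acc=56; fwd→0 fwd↓0
  step 4 · PE2,0: acc=53; fwd→7 fwd↓4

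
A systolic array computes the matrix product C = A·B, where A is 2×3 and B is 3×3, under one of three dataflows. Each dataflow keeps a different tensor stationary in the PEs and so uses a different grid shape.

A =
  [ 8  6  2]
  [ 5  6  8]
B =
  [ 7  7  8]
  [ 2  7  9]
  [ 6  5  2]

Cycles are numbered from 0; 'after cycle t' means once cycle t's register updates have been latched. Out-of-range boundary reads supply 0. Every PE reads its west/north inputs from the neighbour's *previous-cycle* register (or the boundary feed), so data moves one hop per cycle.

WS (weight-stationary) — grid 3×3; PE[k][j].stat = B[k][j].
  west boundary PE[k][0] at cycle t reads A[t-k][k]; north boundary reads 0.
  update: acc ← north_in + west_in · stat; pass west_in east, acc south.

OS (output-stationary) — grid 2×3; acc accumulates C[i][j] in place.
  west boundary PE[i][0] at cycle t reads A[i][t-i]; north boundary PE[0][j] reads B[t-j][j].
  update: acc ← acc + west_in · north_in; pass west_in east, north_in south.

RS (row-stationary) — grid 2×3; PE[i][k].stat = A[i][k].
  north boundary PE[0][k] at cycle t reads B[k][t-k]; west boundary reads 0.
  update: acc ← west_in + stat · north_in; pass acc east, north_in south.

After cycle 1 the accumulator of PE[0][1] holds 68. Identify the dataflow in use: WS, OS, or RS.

dataflow = RS

Under WS (3×3), PE[0][1]:
  [0] (0,1) acc=0 (h:0 v:0)
  [1] (0,1) acc=56 (h:8 v:56)
Under OS (2×3), PE[0][1]:
  [0] (0,1) acc=0 (h:0 v:0)
  [1] (0,1) acc=56 (h:8 v:7)
Under RS (2×3), PE[0][1]:
  [0] (0,1) acc=0 (h:0 v:0)
  [1] (0,1) acc=68 (h:68 v:2)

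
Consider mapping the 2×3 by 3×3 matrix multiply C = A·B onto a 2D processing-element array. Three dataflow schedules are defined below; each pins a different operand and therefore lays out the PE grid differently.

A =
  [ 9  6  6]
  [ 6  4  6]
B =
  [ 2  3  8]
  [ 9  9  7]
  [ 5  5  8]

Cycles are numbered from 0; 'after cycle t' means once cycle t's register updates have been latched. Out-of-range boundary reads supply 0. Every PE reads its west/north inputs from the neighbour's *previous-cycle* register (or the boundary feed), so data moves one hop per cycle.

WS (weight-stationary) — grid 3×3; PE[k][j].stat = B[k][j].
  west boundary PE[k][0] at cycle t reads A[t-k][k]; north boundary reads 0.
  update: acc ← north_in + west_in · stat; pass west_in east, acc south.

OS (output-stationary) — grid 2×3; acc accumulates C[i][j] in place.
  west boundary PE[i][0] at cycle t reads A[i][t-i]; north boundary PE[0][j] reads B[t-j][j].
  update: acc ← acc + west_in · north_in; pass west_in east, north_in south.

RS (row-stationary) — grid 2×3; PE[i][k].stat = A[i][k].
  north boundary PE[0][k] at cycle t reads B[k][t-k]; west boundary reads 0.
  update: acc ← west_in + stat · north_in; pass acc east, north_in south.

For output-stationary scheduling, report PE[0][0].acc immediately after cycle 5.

PE[0][0].acc = 102

Tracing OS — 2×3 array, target PE[0][0]:
  @0  [0,0]  acc 18  |  →9  ↓2
  @1  [0,0]  acc 72  |  →6  ↓9
  @2  [0,0]  acc 102  |  →6  ↓5
  @3  [0,0]  acc 102  |  →0  ↓0
  @4  [0,0]  acc 102  |  →0  ↓0
  @5  [0,0]  acc 102  |  →0  ↓0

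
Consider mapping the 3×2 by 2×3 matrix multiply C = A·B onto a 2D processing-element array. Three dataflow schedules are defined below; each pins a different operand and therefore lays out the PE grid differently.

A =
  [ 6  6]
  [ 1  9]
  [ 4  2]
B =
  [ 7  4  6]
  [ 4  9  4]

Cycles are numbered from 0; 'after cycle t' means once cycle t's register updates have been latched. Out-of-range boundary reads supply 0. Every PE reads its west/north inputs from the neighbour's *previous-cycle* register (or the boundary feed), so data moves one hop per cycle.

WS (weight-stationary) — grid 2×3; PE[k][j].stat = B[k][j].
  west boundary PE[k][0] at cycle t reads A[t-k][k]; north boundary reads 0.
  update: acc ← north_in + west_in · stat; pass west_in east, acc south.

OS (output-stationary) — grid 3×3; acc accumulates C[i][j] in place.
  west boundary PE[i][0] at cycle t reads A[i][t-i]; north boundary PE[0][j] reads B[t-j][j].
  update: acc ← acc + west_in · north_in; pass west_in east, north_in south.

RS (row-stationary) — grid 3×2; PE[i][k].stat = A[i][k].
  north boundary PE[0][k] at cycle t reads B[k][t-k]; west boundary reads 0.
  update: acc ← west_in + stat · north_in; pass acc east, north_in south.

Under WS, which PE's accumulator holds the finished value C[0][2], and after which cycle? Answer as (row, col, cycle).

(row, col, cycle) = (1, 2, 3)

WS: C[0][2] accumulates in PE[1][2]:
  [0] (1,2) acc=0 (h:0 v:0)
  [1] (1,2) acc=0 (h:0 v:0)
  [2] (1,2) acc=0 (h:0 v:0)
  [3] (1,2) acc=60 (h:6 v:60)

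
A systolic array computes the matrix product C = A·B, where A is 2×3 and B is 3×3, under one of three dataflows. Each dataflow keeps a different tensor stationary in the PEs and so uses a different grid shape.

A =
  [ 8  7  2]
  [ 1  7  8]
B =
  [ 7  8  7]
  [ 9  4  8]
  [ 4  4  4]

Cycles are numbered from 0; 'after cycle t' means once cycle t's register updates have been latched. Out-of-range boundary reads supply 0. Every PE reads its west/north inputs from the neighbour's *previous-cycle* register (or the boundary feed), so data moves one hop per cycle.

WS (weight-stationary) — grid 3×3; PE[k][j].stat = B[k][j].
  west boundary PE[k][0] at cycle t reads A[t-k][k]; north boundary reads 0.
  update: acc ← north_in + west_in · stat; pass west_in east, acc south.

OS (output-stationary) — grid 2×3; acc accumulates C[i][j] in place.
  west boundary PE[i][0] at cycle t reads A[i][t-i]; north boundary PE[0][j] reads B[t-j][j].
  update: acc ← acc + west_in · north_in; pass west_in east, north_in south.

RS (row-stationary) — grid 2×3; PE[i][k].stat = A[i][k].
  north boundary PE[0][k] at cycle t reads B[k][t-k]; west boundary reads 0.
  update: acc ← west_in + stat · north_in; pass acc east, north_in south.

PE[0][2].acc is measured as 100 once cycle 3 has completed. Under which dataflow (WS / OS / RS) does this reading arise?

dataflow = RS

— WS: 3×3; PE[0][2] trace:
  cycle 0: PE[0][2] → acc 0, east 0, south 0
  cycle 1: PE[0][2] → acc 0, east 0, south 0
  cycle 2: PE[0][2] → acc 56, east 8, south 56
  cycle 3: PE[0][2] → acc 7, east 1, south 7
— OS: 2×3; PE[0][2] trace:
  cycle 0: PE[0][2] → acc 0, east 0, south 0
  cycle 1: PE[0][2] → acc 0, east 0, south 0
  cycle 2: PE[0][2] → acc 56, east 8, south 7
  cycle 3: PE[0][2] → acc 112, east 7, south 8
— RS: 2×3; PE[0][2] trace:
  cycle 0: PE[0][2] → acc 0, east 0, south 0
  cycle 1: PE[0][2] → acc 0, east 0, south 0
  cycle 2: PE[0][2] → acc 127, east 127, south 4
  cycle 3: PE[0][2] → acc 100, east 100, south 4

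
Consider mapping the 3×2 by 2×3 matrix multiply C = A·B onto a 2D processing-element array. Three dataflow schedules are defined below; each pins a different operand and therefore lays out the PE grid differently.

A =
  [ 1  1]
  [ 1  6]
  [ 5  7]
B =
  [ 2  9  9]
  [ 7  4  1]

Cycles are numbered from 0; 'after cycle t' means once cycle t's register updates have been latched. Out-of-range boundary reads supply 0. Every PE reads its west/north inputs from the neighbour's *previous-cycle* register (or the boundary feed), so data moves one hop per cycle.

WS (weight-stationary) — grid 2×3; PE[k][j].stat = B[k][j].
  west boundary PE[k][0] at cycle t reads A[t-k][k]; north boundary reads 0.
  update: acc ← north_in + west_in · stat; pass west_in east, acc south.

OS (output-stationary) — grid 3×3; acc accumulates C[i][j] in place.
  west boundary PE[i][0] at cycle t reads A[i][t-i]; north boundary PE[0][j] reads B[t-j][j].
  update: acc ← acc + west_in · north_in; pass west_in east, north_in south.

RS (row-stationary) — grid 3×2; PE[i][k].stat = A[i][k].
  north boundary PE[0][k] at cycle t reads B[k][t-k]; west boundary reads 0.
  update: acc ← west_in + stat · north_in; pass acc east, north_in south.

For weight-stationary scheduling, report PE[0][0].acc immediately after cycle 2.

PE[0][0].acc = 10

Tracing WS — 2×3 array, target PE[0][0]:
  @0  [0,0]  acc 2  |  →1  ↓2
  @1  [0,0]  acc 2  |  →1  ↓2
  @2  [0,0]  acc 10  |  →5  ↓10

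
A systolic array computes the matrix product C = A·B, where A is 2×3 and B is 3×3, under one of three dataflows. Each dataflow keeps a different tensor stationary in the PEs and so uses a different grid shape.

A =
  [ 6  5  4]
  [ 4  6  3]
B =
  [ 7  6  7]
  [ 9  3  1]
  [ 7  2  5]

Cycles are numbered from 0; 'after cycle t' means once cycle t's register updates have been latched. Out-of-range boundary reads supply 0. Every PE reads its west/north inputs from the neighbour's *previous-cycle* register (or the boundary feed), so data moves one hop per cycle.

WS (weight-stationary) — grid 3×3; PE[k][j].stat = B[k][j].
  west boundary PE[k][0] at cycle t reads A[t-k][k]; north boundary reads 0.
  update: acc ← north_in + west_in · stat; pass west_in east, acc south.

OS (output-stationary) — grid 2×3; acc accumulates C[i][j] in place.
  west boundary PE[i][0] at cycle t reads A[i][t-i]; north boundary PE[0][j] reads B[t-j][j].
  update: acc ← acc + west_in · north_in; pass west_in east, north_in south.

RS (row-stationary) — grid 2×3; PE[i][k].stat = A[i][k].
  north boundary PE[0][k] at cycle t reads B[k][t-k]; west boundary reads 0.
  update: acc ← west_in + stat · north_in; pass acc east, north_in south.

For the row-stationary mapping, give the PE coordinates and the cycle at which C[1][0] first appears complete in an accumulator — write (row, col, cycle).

(row, col, cycle) = (1, 2, 3)

Under RS, C[1][0] lands at PE[1][2]:
  c0 r1c2: 0 / 0 / 0
  c1 r1c2: 0 / 0 / 0
  c2 r1c2: 0 / 0 / 0
  c3 r1c2: 103 / 103 / 7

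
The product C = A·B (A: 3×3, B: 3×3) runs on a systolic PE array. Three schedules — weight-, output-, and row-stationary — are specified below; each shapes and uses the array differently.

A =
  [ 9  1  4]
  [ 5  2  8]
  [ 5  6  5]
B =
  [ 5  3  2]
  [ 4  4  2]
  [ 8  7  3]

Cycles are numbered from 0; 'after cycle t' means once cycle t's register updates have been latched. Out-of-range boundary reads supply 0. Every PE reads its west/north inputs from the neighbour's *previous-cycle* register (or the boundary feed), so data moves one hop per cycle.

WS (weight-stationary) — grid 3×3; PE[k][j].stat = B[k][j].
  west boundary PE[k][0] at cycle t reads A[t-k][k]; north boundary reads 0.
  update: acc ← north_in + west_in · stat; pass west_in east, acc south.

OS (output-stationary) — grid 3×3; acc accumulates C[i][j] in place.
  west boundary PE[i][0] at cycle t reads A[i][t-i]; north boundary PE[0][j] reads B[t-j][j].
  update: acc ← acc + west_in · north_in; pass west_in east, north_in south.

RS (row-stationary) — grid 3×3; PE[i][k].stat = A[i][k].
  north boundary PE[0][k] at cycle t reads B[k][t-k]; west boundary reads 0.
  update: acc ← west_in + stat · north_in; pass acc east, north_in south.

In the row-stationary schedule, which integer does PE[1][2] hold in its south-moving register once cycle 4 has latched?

RS 3×3: PE[1][2] cycle-by-cycle (with neighbour feeds):
  cycle 0: PE[0][2] → acc 0, east 0, south 0
  cycle 0: PE[1][1] → acc 0, east 0, south 0
  cycle 0: PE[1][2] → acc 0, east 0, south 0
  cycle 1: PE[0][2] → acc 0, east 0, south 0
  cycle 1: PE[1][1] → acc 0, east 0, south 0
  cycle 1: PE[1][2] → acc 0, east 0, south 0
  cycle 2: PE[0][2] → acc 81, east 81, south 8
  cycle 2: PE[1][1] → acc 33, east 33, south 4
  cycle 2: PE[1][2] → acc 0, east 0, south 0
  cycle 3: PE[0][2] → acc 59, east 59, south 7
  cycle 3: PE[1][1] → acc 23, east 23, south 4
  cycle 3: PE[1][2] → acc 97, east 97, south 8
  cycle 4: PE[0][2] → acc 32, east 32, south 3
  cycle 4: PE[1][1] → acc 14, east 14, south 2
  cycle 4: PE[1][2] → acc 79, east 79, south 7

register = 7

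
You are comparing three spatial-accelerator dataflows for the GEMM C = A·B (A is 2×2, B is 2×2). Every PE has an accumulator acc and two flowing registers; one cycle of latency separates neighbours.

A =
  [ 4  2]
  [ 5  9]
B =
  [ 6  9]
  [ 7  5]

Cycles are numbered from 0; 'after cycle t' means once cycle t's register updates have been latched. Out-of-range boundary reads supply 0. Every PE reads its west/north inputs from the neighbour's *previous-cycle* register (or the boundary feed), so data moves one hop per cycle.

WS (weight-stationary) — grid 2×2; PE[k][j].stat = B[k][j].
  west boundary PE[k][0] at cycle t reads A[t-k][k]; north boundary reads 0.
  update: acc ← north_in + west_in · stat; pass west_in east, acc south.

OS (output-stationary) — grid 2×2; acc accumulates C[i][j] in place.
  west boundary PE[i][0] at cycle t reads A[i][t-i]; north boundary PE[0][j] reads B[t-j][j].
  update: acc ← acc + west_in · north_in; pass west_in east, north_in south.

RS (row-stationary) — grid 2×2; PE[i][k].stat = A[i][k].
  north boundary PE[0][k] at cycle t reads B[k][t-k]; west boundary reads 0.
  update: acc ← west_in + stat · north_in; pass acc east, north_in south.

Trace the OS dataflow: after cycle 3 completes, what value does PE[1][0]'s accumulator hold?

PE[1][0].acc = 93

OS 2×2: PE[1][0] cycle-by-cycle (with neighbour feeds):
  step 0 · PE0,0: acc=24; fwd→4 fwd↓6
  step 0 · PE1,0: acc=0; fwd→0 fwd↓0
  step 1 · PE0,0: acc=38; fwd→2 fwd↓7
  step 1 · PE1,0: acc=30; fwd→5 fwd↓6
  step 2 · PE0,0: acc=38; fwd→0 fwd↓0
  step 2 · PE1,0: acc=93; fwd→9 fwd↓7
  step 3 · PE0,0: acc=38; fwd→0 fwd↓0
  step 3 · PE1,0: acc=93; fwd→0 fwd↓0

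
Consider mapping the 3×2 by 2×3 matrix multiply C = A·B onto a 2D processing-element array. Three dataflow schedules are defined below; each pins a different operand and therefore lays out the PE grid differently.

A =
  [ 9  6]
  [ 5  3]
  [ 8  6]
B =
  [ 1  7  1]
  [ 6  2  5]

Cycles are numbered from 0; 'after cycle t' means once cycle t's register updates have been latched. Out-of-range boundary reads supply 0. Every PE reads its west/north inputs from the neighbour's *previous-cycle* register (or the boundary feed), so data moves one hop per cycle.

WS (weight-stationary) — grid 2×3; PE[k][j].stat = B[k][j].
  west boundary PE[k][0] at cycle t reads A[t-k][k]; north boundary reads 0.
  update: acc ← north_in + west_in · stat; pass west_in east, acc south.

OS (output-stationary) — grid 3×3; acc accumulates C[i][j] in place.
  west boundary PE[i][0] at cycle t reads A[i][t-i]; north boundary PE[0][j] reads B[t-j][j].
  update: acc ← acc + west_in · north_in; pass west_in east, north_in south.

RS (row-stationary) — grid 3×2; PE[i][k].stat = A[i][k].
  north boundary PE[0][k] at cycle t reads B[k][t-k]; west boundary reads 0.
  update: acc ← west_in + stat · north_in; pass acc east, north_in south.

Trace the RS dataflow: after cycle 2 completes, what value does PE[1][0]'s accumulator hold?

RS 3×2: PE[1][0] cycle-by-cycle (with neighbour feeds):
  t=0 PE[0][0]: acc=9 h=9 v=1
  t=0 PE[1][0]: acc=0 h=0 v=0
  t=1 PE[0][0]: acc=63 h=63 v=7
  t=1 PE[1][0]: acc=5 h=5 v=1
  t=2 PE[0][0]: acc=9 h=9 v=1
  t=2 PE[1][0]: acc=35 h=35 v=7

PE[1][0].acc = 35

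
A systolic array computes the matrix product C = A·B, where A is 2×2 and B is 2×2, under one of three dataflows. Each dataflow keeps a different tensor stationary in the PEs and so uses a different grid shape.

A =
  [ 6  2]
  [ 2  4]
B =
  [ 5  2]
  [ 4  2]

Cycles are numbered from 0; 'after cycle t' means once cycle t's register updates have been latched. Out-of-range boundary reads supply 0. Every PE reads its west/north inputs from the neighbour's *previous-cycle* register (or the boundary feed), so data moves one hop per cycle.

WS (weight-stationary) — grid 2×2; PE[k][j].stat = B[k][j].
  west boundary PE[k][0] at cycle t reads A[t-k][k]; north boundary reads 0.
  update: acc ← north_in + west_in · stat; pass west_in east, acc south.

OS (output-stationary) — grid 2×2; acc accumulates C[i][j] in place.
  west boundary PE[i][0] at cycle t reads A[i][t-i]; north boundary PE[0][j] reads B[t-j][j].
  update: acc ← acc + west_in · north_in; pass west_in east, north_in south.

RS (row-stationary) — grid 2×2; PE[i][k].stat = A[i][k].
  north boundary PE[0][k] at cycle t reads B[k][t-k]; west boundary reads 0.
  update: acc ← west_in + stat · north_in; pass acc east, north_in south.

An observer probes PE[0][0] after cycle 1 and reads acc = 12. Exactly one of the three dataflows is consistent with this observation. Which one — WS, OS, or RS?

dataflow = RS

Under WS (2×2), PE[0][0]:
  c0 r0c0: 30 / 6 / 30
  c1 r0c0: 10 / 2 / 10
Under OS (2×2), PE[0][0]:
  c0 r0c0: 30 / 6 / 5
  c1 r0c0: 38 / 2 / 4
Under RS (2×2), PE[0][0]:
  c0 r0c0: 30 / 30 / 5
  c1 r0c0: 12 / 12 / 2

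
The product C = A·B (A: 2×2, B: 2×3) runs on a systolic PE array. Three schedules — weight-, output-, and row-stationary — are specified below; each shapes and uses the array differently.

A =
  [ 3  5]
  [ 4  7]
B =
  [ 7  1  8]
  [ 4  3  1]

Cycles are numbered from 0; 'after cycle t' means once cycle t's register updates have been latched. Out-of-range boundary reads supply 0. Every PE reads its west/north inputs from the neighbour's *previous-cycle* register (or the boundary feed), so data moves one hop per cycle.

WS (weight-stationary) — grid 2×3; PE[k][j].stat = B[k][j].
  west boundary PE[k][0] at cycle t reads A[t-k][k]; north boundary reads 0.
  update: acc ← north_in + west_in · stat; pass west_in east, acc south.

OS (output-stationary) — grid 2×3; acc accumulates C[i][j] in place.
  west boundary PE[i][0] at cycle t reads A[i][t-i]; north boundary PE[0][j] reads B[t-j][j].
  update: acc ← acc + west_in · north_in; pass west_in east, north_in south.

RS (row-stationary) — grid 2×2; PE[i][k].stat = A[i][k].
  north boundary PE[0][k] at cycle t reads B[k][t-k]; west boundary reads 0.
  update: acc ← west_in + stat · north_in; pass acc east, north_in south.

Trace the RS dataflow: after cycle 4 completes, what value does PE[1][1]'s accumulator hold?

PE[1][1].acc = 39

RS 2×2: PE[1][1] cycle-by-cycle (with neighbour feeds):
  t=0 PE[0][1]: acc=0 h=0 v=0
  t=0 PE[1][0]: acc=0 h=0 v=0
  t=0 PE[1][1]: acc=0 h=0 v=0
  t=1 PE[0][1]: acc=41 h=41 v=4
  t=1 PE[1][0]: acc=28 h=28 v=7
  t=1 PE[1][1]: acc=0 h=0 v=0
  t=2 PE[0][1]: acc=18 h=18 v=3
  t=2 PE[1][0]: acc=4 h=4 v=1
  t=2 PE[1][1]: acc=56 h=56 v=4
  t=3 PE[0][1]: acc=29 h=29 v=1
  t=3 PE[1][0]: acc=32 h=32 v=8
  t=3 PE[1][1]: acc=25 h=25 v=3
  t=4 PE[0][1]: acc=0 h=0 v=0
  t=4 PE[1][0]: acc=0 h=0 v=0
  t=4 PE[1][1]: acc=39 h=39 v=1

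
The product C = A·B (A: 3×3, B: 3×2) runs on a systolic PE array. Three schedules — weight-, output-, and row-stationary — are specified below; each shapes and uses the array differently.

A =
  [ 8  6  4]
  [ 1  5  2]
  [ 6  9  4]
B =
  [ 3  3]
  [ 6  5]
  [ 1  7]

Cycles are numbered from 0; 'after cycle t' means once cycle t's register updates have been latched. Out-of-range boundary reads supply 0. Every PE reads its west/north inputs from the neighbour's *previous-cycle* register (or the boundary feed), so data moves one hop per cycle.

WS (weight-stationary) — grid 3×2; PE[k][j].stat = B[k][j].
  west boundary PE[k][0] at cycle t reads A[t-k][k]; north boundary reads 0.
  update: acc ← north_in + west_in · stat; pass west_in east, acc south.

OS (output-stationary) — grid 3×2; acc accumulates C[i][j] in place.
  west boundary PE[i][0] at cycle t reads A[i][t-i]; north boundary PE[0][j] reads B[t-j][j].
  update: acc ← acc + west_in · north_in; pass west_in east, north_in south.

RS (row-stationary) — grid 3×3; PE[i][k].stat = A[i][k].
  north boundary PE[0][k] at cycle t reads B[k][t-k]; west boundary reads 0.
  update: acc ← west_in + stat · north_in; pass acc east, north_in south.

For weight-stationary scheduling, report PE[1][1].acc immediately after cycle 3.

WS (3×2). Following PE[1][1] plus its west/north inputs:
  @0  [0,1]  acc 0  |  →0  ↓0
  @0  [1,0]  acc 0  |  →0  ↓0
  @0  [1,1]  acc 0  |  →0  ↓0
  @1  [0,1]  acc 24  |  →8  ↓24
  @1  [1,0]  acc 60  |  →6  ↓60
  @1  [1,1]  acc 0  |  →0  ↓0
  @2  [0,1]  acc 3  |  →1  ↓3
  @2  [1,0]  acc 33  |  →5  ↓33
  @2  [1,1]  acc 54  |  →6  ↓54
  @3  [0,1]  acc 18  |  →6  ↓18
  @3  [1,0]  acc 72  |  →9  ↓72
  @3  [1,1]  acc 28  |  →5  ↓28

PE[1][1].acc = 28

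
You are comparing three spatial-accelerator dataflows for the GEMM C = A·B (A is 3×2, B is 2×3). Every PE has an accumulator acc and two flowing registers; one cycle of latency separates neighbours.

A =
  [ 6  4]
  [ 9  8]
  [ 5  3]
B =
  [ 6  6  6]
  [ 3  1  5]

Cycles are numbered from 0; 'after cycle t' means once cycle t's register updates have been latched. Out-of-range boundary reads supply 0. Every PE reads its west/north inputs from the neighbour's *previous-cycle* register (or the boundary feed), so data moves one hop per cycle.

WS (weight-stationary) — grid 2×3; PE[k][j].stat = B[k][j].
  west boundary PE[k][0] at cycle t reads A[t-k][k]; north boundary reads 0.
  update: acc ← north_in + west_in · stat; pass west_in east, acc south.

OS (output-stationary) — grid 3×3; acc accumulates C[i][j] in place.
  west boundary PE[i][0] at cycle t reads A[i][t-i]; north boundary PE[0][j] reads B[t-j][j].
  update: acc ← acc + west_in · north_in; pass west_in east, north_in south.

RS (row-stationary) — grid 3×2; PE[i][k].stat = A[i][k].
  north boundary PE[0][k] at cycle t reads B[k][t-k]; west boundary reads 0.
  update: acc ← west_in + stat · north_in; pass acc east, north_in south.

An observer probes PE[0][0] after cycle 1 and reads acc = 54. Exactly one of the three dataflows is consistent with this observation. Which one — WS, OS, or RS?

WS [2×3] PE[0][0] across cycles:
  after 0 — PE[0][0] acc=36, pass-E 6, pass-S 36
  after 1 — PE[0][0] acc=54, pass-E 9, pass-S 54
OS [3×3] PE[0][0] across cycles:
  after 0 — PE[0][0] acc=36, pass-E 6, pass-S 6
  after 1 — PE[0][0] acc=48, pass-E 4, pass-S 3
RS [3×2] PE[0][0] across cycles:
  after 0 — PE[0][0] acc=36, pass-E 36, pass-S 6
  after 1 — PE[0][0] acc=36, pass-E 36, pass-S 6

dataflow = WS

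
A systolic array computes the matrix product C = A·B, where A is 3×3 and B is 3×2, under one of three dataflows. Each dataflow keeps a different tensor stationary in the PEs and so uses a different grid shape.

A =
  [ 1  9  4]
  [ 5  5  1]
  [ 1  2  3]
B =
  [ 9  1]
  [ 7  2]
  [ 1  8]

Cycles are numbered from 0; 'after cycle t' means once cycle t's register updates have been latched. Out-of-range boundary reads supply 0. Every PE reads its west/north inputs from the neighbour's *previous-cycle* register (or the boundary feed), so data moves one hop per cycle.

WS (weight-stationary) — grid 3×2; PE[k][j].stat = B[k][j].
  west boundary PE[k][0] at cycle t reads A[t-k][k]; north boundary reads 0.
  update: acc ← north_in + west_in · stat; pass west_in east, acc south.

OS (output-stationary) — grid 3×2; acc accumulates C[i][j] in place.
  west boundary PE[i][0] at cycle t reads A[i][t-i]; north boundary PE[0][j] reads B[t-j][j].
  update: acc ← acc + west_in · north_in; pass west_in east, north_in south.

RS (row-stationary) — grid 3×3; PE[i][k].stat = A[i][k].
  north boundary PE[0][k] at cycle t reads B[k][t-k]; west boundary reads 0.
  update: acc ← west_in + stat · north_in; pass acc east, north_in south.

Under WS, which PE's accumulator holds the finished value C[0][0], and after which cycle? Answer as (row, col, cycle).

WS — PE[2][0] is where C[0][0] collects:
  0: (2,0).acc=0  regs=<0,0>
  1: (2,0).acc=0  regs=<0,0>
  2: (2,0).acc=76  regs=<4,76>

(row, col, cycle) = (2, 0, 2)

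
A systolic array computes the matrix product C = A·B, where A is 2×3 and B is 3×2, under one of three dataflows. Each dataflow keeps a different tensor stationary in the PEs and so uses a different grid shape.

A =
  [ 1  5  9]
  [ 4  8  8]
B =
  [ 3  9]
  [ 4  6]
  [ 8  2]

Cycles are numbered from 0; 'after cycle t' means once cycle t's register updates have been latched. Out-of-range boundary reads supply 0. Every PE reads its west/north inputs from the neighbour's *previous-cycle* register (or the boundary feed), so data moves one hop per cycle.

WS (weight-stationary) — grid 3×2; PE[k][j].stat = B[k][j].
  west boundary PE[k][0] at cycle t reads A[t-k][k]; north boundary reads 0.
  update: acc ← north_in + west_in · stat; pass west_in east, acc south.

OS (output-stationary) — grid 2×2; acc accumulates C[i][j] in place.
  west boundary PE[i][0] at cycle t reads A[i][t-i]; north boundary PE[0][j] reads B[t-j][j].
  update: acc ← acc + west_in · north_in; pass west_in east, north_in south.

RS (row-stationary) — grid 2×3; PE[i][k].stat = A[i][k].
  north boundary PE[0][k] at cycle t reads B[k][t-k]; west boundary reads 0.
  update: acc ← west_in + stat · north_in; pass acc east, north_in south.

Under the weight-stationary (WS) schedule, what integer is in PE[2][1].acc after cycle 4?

PE[2][1].acc = 100

WS 3×2: PE[2][1] cycle-by-cycle (with neighbour feeds):
  after 0 — PE[1][1] acc=0, pass-E 0, pass-S 0
  after 0 — PE[2][0] acc=0, pass-E 0, pass-S 0
  after 0 — PE[2][1] acc=0, pass-E 0, pass-S 0
  after 1 — PE[1][1] acc=0, pass-E 0, pass-S 0
  after 1 — PE[2][0] acc=0, pass-E 0, pass-S 0
  after 1 — PE[2][1] acc=0, pass-E 0, pass-S 0
  after 2 — PE[1][1] acc=39, pass-E 5, pass-S 39
  after 2 — PE[2][0] acc=95, pass-E 9, pass-S 95
  after 2 — PE[2][1] acc=0, pass-E 0, pass-S 0
  after 3 — PE[1][1] acc=84, pass-E 8, pass-S 84
  after 3 — PE[2][0] acc=108, pass-E 8, pass-S 108
  after 3 — PE[2][1] acc=57, pass-E 9, pass-S 57
  after 4 — PE[1][1] acc=0, pass-E 0, pass-S 0
  after 4 — PE[2][0] acc=0, pass-E 0, pass-S 0
  after 4 — PE[2][1] acc=100, pass-E 8, pass-S 100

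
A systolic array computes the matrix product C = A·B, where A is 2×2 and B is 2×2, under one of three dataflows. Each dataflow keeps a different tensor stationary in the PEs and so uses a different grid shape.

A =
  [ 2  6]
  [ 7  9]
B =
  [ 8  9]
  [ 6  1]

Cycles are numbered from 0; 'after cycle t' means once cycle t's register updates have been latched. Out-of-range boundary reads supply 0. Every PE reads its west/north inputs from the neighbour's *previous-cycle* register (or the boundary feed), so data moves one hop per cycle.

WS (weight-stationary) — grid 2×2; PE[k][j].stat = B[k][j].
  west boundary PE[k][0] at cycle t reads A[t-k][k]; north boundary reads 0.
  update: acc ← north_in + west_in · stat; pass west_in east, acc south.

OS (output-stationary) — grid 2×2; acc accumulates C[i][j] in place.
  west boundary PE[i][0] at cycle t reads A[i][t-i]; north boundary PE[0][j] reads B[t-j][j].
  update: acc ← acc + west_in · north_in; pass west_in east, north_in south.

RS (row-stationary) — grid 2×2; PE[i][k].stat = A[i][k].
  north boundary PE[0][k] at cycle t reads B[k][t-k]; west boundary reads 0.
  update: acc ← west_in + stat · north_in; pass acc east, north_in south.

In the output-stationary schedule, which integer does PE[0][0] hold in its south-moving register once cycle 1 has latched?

register = 6

Tracing OS — 2×2 array, target PE[0][0]:
  cycle 0: PE[0][0] → acc 16, east 2, south 8
  cycle 1: PE[0][0] → acc 52, east 6, south 6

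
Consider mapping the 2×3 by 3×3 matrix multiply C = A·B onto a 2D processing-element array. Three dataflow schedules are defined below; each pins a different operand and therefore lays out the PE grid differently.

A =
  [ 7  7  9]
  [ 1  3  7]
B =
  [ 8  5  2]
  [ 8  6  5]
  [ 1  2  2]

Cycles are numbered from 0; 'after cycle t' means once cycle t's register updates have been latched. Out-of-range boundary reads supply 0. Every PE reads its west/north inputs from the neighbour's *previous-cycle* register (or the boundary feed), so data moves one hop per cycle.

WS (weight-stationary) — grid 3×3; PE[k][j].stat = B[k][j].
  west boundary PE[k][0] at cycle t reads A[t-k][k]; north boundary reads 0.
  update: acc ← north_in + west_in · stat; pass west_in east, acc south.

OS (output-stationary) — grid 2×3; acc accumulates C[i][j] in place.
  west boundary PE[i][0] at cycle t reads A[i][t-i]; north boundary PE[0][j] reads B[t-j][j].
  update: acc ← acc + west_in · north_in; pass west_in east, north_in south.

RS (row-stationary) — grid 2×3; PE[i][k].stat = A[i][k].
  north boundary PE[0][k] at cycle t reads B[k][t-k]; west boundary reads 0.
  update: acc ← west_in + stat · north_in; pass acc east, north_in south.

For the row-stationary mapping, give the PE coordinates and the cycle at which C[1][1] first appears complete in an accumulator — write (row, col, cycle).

Under RS, C[1][1] lands at PE[1][2]:
  after 0 — PE[1][2] acc=0, pass-E 0, pass-S 0
  after 1 — PE[1][2] acc=0, pass-E 0, pass-S 0
  after 2 — PE[1][2] acc=0, pass-E 0, pass-S 0
  after 3 — PE[1][2] acc=39, pass-E 39, pass-S 1
  after 4 — PE[1][2] acc=37, pass-E 37, pass-S 2

(row, col, cycle) = (1, 2, 4)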